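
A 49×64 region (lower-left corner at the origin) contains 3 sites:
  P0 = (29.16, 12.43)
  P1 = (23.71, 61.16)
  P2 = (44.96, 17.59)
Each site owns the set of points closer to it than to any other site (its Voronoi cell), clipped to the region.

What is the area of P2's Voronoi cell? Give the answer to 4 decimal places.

Area of P2's cell: 576.9729

1. box [0,49]×[0,64]: [(0, 0) (49, 0) (49, 64) (0, 64)]
2. ⊥bis P2·P0 via (37.06,15.01): [(41.962, 0) (49, 0) (49, 64) (21.0607, 64)]  |A|=1119.2725
3. ⊥bis P2·P1 via (34.335,39.375): [(29.8217, 37.1738) (41.962, 0) (49, 0) (49, 46.5274)]  |A|=576.9729
4. canonical 4-gon: [(29.8217, 37.1738) (41.962, 0) (49, 0) (49, 46.5274)]
5. shoelace: 576.9729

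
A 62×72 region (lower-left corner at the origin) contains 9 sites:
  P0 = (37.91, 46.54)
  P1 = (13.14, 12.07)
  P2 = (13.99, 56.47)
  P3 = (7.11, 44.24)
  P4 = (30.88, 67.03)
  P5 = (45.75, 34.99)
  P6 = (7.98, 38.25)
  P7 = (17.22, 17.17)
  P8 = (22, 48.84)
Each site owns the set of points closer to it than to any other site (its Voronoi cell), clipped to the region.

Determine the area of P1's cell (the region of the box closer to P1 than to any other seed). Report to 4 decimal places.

1. box [0,62]×[0,72]: [(0, 0) (62, 0) (62, 72) (0, 72)]
2. ⊥bis P1·P0 via (25.525,29.305): [(0, 47.6472) (0, 0) (62, 0) (62, 3.0942)]  |A|=1572.9826
3. ⊥bis P1·P2 via (13.565,34.27): [(18.7539, 34.1707) (0, 34.5297) (0, 0) (62, 0) (62, 3.0942)]  |A|=1449.9806
4. ⊥bis P1·P3 via (10.125,28.155): [(23.6083, 30.6823) (0, 26.2572) (0, 0) (62, 0) (62, 3.0942)]  |A|=1320.4918
5. ⊥bis P1·P4 via (22.01,39.55): [(23.6083, 30.6823) (0, 26.2572) (0, 0) (62, 0) (62, 3.0942)]  |A|=1320.4918
6. ⊥bis P1·P5 via (29.445,23.53): [(25.2442, 29.5068) (23.6083, 30.6823) (0, 26.2572) (0, 0) (45.9831, 0)]  |A|=1027.3232
7. ⊥bis P1·P6 via (10.56,25.16): [(26.1409, 28.231) (0, 23.0787) (0, 0) (45.9831, 0)]  |A|=950.7222
8. ⊥bis P1·P7 via (15.18,14.62): [(3.6961, 23.8071) (0, 23.0787) (0, 0) (33.455, 0)]  |A|=440.8842
9. ⊥bis P1·P8 via (17.57,30.455): [(3.6961, 23.8071) (0, 23.0787) (0, 0) (33.455, 0)]  |A|=440.8842
10. canonical 4-gon: [(3.6961, 23.8071) (0, 23.0787) (0, 0) (33.455, 0)]
11. shoelace: 440.8842

Area of P1's cell: 440.8842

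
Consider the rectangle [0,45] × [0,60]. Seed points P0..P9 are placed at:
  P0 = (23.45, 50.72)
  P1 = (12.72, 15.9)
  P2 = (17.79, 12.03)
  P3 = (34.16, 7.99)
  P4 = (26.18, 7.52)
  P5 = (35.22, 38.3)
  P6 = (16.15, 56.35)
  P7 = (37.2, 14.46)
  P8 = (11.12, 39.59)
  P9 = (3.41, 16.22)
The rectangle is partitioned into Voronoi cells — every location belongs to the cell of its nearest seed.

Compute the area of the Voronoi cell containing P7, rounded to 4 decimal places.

1. box [0,45]×[0,60]: [(0, 0) (45, 0) (45, 60) (0, 60)]
2. ⊥bis P7·P0 via (30.325,32.59): [(0, 21.0906) (0, 0) (45, 0) (45, 38.1548)]  |A|=1333.0222
3. ⊥bis P7·P1 via (24.96,15.18): [(25.8851, 30.9064) (24.0671, 0) (45, 0) (45, 38.1548)]  |A|=688.1439
4. ⊥bis P7·P2 via (27.495,13.245): [(25.8851, 30.9064) (25.6929, 27.6395) (29.1532, 0) (45, 0) (45, 38.1548)]  |A|=617.855
5. ⊥bis P7·P3 via (35.68,11.225): [(25.8851, 30.9064) (25.6929, 27.6395) (27.2521, 15.1849) (45, 6.8459) (45, 38.1548)]  |A|=436.7886
6. ⊥bis P7·P4 via (31.69,10.99): [(25.8851, 30.9064) (25.6929, 27.6395) (26.8065, 18.7445) (29.803, 13.9864) (45, 6.8459) (45, 38.1548)]  |A|=432.5157
7. ⊥bis P7·P5 via (36.21,26.38): [(25.9572, 25.5285) (26.8065, 18.7445) (29.803, 13.9864) (45, 6.8459) (45, 27.11)]  |A|=275.0588
8. ⊥bis P7·P6 via (26.675,35.405): [(25.9572, 25.5285) (26.8065, 18.7445) (29.803, 13.9864) (45, 6.8459) (45, 27.11)]  |A|=275.0588
9. ⊥bis P7·P8 via (24.16,27.025): [(25.9572, 25.5285) (26.8065, 18.7445) (29.803, 13.9864) (45, 6.8459) (45, 27.11)]  |A|=275.0588
10. ⊥bis P7·P9 via (20.305,15.34): [(25.9572, 25.5285) (26.8065, 18.7445) (29.803, 13.9864) (45, 6.8459) (45, 27.11)]  |A|=275.0588
11. canonical 5-gon: [(25.9572, 25.5285) (26.8065, 18.7445) (29.803, 13.9864) (45, 6.8459) (45, 27.11)]
12. shoelace: 275.0588

Area of P7's cell: 275.0588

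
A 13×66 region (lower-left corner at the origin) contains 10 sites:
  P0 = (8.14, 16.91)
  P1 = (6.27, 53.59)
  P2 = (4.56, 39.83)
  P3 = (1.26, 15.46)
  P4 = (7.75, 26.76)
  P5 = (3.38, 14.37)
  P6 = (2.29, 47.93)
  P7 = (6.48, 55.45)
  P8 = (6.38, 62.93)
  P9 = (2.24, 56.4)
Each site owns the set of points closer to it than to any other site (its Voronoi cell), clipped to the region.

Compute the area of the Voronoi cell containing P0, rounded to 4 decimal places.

Area of P0's cell: 102.6030

1. box [0,13]×[0,66]: [(0, 0) (13, 0) (13, 66) (0, 66)]
2. ⊥bis P0·P1 via (7.205,35.25): [(0, 34.8827) (0, 0) (13, 0) (13, 35.5454)]  |A|=457.7828
3. ⊥bis P0·P2 via (6.35,28.37): [(0, 27.3782) (0, 0) (13, 0) (13, 29.4087)]  |A|=369.1146
4. ⊥bis P0·P3 via (4.7,16.185): [(2.2664, 27.7322) (8.1111, 0) (13, 0) (13, 29.4087)]  |A|=225.6212
5. ⊥bis P0·P4 via (7.945,21.835): [(3.5459, 21.6608) (8.1111, 0) (13, 0) (13, 22.0351)]  |A|=157.1098
6. ⊥bis P0·P5 via (5.76,15.64): [(3.5459, 21.6608) (4.1979, 18.5674) (13, 2.0721) (13, 22.0351)]  |A|=102.603
7. ⊥bis P0·P6 via (5.215,32.42): [(3.5459, 21.6608) (4.1979, 18.5674) (13, 2.0721) (13, 22.0351)]  |A|=102.603
8. ⊥bis P0·P7 via (7.31,36.18): [(3.5459, 21.6608) (4.1979, 18.5674) (13, 2.0721) (13, 22.0351)]  |A|=102.603
9. ⊥bis P0·P8 via (7.26,39.92): [(3.5459, 21.6608) (4.1979, 18.5674) (13, 2.0721) (13, 22.0351)]  |A|=102.603
10. ⊥bis P0·P9 via (5.19,36.655): [(3.5459, 21.6608) (4.1979, 18.5674) (13, 2.0721) (13, 22.0351)]  |A|=102.603
11. canonical 4-gon: [(3.5459, 21.6608) (4.1979, 18.5674) (13, 2.0721) (13, 22.0351)]
12. shoelace: 102.603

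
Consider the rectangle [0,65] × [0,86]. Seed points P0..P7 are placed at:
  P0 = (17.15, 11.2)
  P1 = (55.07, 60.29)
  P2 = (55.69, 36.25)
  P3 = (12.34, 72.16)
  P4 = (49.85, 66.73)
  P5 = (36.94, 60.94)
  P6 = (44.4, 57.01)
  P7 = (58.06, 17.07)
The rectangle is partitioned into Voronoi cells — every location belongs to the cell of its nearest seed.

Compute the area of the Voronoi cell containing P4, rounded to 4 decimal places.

1. box [0,65]×[0,86]: [(0, 0) (65, 0) (65, 86) (0, 86)]
2. ⊥bis P4·P0 via (33.5,38.965): [(0, 58.6922) (65, 20.4156) (65, 86) (0, 86)]  |A|=3018.9984
3. ⊥bis P4·P1 via (52.46,63.51): [(0, 58.6922) (26.9425, 42.8265) (65, 73.6744) (65, 86) (0, 86)]  |A|=2005.5484
4. ⊥bis P4·P2 via (52.77,51.49): [(0, 58.6922) (22.1827, 45.6294) (32.9443, 47.6914) (65, 73.6744) (65, 86) (0, 86)]  |A|=1985.5594
5. ⊥bis P4·P3 via (31.095,69.445): [(27.8033, 46.7064) (32.9443, 47.6914) (65, 73.6744) (65, 86) (33.4915, 86)]  |A|=899.2783
6. ⊥bis P4·P5 via (43.395,63.835): [(33.4824, 85.9371) (45.9187, 58.2079) (65, 73.6744) (65, 86) (33.4915, 86)]  |A|=555.9547
7. ⊥bis P4·P6 via (47.125,61.87): [(33.4824, 85.9371) (43.3193, 64.0039) (49.0826, 60.7724) (65, 73.6744) (65, 86) (33.4915, 86)]  |A|=543.4527
8. ⊥bis P4·P7 via (53.955,41.9): [(33.4824, 85.9371) (43.3193, 64.0039) (49.0826, 60.7724) (65, 73.6744) (65, 86) (33.4915, 86)]  |A|=543.4527
9. canonical 6-gon: [(33.4824, 85.9371) (43.3193, 64.0039) (49.0826, 60.7724) (65, 73.6744) (65, 86) (33.4915, 86)]
10. shoelace: 543.4527

Area of P4's cell: 543.4527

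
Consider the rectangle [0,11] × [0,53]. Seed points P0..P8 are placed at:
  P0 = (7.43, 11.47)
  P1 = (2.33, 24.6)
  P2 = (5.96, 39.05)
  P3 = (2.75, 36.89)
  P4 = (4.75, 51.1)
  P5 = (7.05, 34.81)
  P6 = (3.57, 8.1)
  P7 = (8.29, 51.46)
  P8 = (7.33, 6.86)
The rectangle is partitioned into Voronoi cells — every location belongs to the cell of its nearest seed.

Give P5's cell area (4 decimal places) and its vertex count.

1. box [0,11]×[0,53]: [(0, 0) (11, 0) (11, 53) (0, 53)]
2. ⊥bis P5·P0 via (7.24,23.14): [(0, 23.0221) (11, 23.2012) (11, 53) (0, 53)]  |A|=328.7716
3. ⊥bis P5·P1 via (4.69,29.705): [(0, 31.8731) (11, 26.7879) (11, 53) (0, 53)]  |A|=260.364
4. ⊥bis P5·P2 via (6.505,36.93): [(0, 35.2577) (0, 31.8731) (11, 26.7879) (11, 38.0856)]  |A|=80.7521
5. ⊥bis P5·P3 via (4.9,35.85): [(5.2687, 36.6122) (2.4324, 30.7487) (11, 26.7879) (11, 38.0856)]  |A|=63.1101
6. ⊥bis P5·P4 via (5.9,42.955): [(5.2687, 36.6122) (2.4324, 30.7487) (11, 26.7879) (11, 38.0856)]  |A|=63.1101
7. ⊥bis P5·P6 via (5.31,21.455): [(5.2687, 36.6122) (2.4324, 30.7487) (11, 26.7879) (11, 38.0856)]  |A|=63.1101
8. ⊥bis P5·P7 via (7.67,43.135): [(5.2687, 36.6122) (2.4324, 30.7487) (11, 26.7879) (11, 38.0856)]  |A|=63.1101
9. ⊥bis P5·P8 via (7.19,20.835): [(5.2687, 36.6122) (2.4324, 30.7487) (11, 26.7879) (11, 38.0856)]  |A|=63.1101
10. canonical 4-gon: [(5.2687, 36.6122) (2.4324, 30.7487) (11, 26.7879) (11, 38.0856)]
11. shoelace: 63.1101

Area of P5's cell: 63.1101 (4 vertices)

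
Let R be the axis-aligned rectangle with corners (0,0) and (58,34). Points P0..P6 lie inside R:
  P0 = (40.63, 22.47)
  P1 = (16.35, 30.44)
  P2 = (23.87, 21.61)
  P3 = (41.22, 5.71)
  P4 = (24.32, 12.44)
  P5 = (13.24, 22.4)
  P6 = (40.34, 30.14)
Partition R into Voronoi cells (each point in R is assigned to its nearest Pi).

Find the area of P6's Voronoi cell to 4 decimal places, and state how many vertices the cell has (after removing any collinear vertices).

1. box [0,58]×[0,34]: [(0, 0) (58, 0) (58, 34) (0, 34)]
2. ⊥bis P6·P0 via (40.485,26.305): [(0, 24.7743) (58, 26.9672) (58, 34) (0, 34)]  |A|=471.4961
3. ⊥bis P6·P1 via (28.345,30.29): [(28.2894, 25.8439) (58, 26.9672) (58, 34) (28.3914, 34)]  |A|=225.2194
4. ⊥bis P6·P2 via (32.105,25.875): [(28.3797, 33.0679) (32.0475, 25.986) (58, 26.9672) (58, 34) (28.3914, 34)]  |A|=211.6515
5. ⊥bis P6·P3 via (40.78,17.925): [(28.3797, 33.0679) (32.0475, 25.986) (58, 26.9672) (58, 34) (28.3914, 34)]  |A|=211.6515
6. ⊥bis P6·P4 via (32.33,21.29): [(28.3797, 33.0679) (32.0475, 25.986) (58, 26.9672) (58, 34) (28.3914, 34)]  |A|=211.6515
7. ⊥bis P6·P5 via (26.79,26.27): [(28.3797, 33.0679) (32.0475, 25.986) (58, 26.9672) (58, 34) (28.3914, 34)]  |A|=211.6515
8. canonical 5-gon: [(28.3797, 33.0679) (32.0475, 25.986) (58, 26.9672) (58, 34) (28.3914, 34)]
9. shoelace: 211.6515

Area of P6's cell: 211.6515 (5 vertices)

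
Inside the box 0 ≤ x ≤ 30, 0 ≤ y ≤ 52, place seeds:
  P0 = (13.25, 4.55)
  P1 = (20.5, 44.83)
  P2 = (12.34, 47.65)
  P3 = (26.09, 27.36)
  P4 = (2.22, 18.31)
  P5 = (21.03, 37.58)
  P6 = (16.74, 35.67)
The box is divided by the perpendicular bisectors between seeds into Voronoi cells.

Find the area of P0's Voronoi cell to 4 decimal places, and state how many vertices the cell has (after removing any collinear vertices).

1. box [0,30]×[0,52]: [(0, 0) (30, 0) (30, 52) (0, 52)]
2. ⊥bis P0·P1 via (16.875,24.69): [(0, 27.7273) (0, 0) (30, 0) (30, 22.3276)]  |A|=750.8244
3. ⊥bis P0·P2 via (12.795,26.1): [(9.4353, 26.0291) (0, 25.8299) (0, 0) (30, 0) (30, 22.3276)]  |A|=741.8727
4. ⊥bis P0·P3 via (19.67,15.955): [(2.0506, 25.8731) (0, 25.8299) (0, 0) (30, 0) (30, 10.1401)]  |A|=556.2859
5. ⊥bis P0·P4 via (7.735,11.43): [(15.9748, 18.035) (0, 5.2296) (0, 0) (30, 0) (30, 10.1401)]  |A|=383.4054
6. ⊥bis P0·P5 via (17.14,21.065): [(15.9748, 18.035) (0, 5.2296) (0, 0) (30, 0) (30, 10.1401)]  |A|=383.4054
7. ⊥bis P0·P6 via (14.995,20.11): [(15.9748, 18.035) (0, 5.2296) (0, 0) (30, 0) (30, 10.1401)]  |A|=383.4054
8. canonical 5-gon: [(15.9748, 18.035) (0, 5.2296) (0, 0) (30, 0) (30, 10.1401)]
9. shoelace: 383.4054

Area of P0's cell: 383.4054 (5 vertices)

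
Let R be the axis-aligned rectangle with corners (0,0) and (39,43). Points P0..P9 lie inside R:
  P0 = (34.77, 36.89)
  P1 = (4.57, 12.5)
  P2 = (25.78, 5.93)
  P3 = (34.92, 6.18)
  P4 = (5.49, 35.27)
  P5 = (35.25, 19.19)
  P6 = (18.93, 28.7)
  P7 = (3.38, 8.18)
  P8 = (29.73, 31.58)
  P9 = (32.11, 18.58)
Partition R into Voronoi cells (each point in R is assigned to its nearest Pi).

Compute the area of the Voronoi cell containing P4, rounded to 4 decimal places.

1. box [0,39]×[0,43]: [(0, 0) (39, 0) (39, 43) (0, 43)]
2. ⊥bis P4·P0 via (20.13,36.08): [(0, 0) (22.1262, 0) (19.7471, 43) (0, 43)]  |A|=900.2773
3. ⊥bis P4·P1 via (5.03,23.885): [(0, 24.0882) (20.8401, 23.2462) (19.7471, 43) (0, 43)]  |A|=392.1016
4. ⊥bis P4·P2 via (15.635,20.6): [(0, 24.0882) (19.5376, 23.2988) (20.7893, 24.1644) (19.7471, 43) (0, 43)]  |A|=391.505
5. ⊥bis P4·P3 via (20.205,20.725): [(0, 24.0882) (19.5376, 23.2988) (20.7893, 24.1644) (19.7471, 43) (0, 43)]  |A|=391.505
6. ⊥bis P4·P5 via (20.37,27.23): [(0, 24.0882) (18.2735, 23.3499) (20.5965, 27.6491) (19.7471, 43) (0, 43)]  |A|=386.464
7. ⊥bis P4·P6 via (12.21,31.985): [(0, 24.0882) (8.188, 23.7574) (17.5946, 43) (0, 43)]  |A|=246.7076
8. ⊥bis P4·P7 via (4.435,21.725): [(0, 24.0882) (8.188, 23.7574) (17.5946, 43) (0, 43)]  |A|=246.7076
9. ⊥bis P4·P8 via (17.61,33.425): [(0, 24.0882) (8.188, 23.7574) (17.5946, 43) (0, 43)]  |A|=246.7076
10. ⊥bis P4·P9 via (18.8,26.925): [(0, 24.0882) (8.188, 23.7574) (17.5946, 43) (0, 43)]  |A|=246.7076
11. canonical 4-gon: [(0, 24.0882) (8.188, 23.7574) (17.5946, 43) (0, 43)]
12. shoelace: 246.7076

Area of P4's cell: 246.7076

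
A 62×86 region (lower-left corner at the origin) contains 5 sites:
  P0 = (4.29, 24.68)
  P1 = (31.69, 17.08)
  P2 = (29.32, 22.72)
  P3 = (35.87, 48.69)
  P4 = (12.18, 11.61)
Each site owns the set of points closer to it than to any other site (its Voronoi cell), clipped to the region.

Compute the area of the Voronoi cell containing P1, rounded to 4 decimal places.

1. box [0,62]×[0,86]: [(0, 0) (62, 0) (62, 86) (0, 86)]
2. ⊥bis P1·P0 via (17.99,20.88): [(12.1985, 0) (62, 0) (62, 86) (36.0525, 86)]  |A|=3257.2092
3. ⊥bis P1·P2 via (30.505,19.9): [(16.0312, 13.8179) (12.1985, 0) (62, 0) (62, 33.1346)]  |A|=1105.656
4. ⊥bis P1·P3 via (33.78,32.885): [(54.7933, 30.1063) (16.0312, 13.8179) (12.1985, 0) (62, 0) (62, 29.1533)]  |A|=1091.31
5. ⊥bis P1·P4 via (21.935,14.345): [(54.7933, 30.1063) (21.445, 16.0929) (25.9569, 0) (62, 0) (62, 29.1533)]  |A|=947.5598
6. canonical 5-gon: [(54.7933, 30.1063) (21.445, 16.0929) (25.9569, 0) (62, 0) (62, 29.1533)]
7. shoelace: 947.5598

Area of P1's cell: 947.5598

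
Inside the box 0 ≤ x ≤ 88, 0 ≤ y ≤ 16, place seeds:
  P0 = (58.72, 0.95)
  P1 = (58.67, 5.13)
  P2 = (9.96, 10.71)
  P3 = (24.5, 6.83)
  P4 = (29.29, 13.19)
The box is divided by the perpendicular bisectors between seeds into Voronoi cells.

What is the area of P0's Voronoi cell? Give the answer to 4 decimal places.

Area of P0's cell: 144.2882

1. box [0,88]×[0,16]: [(0, 0) (88, 0) (88, 16) (0, 16)]
2. ⊥bis P0·P1 via (58.695,3.04): [(0, 2.3379) (0, 0) (88, 0) (88, 3.3905)]  |A|=252.0516
3. ⊥bis P0·P2 via (34.34,5.83): [(33.7217, 2.7413) (33.173, 0) (88, 0) (88, 3.3905)]  |A|=167.1642
4. ⊥bis P0·P3 via (41.61,3.89): [(41.4285, 2.8335) (40.9416, 0) (88, 0) (88, 3.3905)]  |A|=145.6204
5. ⊥bis P0·P4 via (44.005,7.07): [(42.2471, 2.8433) (41.0646, 0) (88, 0) (88, 3.3905)]  |A|=144.2882
6. canonical 4-gon: [(42.2471, 2.8433) (41.0646, 0) (88, 0) (88, 3.3905)]
7. shoelace: 144.2882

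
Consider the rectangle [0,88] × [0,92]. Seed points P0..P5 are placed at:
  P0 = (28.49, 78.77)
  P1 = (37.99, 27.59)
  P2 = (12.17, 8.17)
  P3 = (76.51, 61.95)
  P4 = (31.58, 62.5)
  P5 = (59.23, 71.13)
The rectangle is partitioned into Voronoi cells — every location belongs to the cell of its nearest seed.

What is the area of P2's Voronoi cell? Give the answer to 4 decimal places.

1. box [0,88]×[0,92]: [(0, 0) (88, 0) (88, 92) (0, 92)]
2. ⊥bis P2·P0 via (20.33,43.47): [(0, 48.1695) (0, 0) (88, 0) (88, 27.8273)]  |A|=3343.8599
3. ⊥bis P2·P1 via (25.08,17.88): [(2.782, 47.5264) (0, 48.1695) (0, 0) (38.5281, 0)]  |A|=982.5556
4. ⊥bis P2·P3 via (44.34,35.06): [(2.782, 47.5264) (0, 48.1695) (0, 0) (38.5281, 0)]  |A|=982.5556
5. ⊥bis P2·P4 via (21.875,35.335): [(8.3053, 40.1829) (0, 43.1501) (0, 0) (38.5281, 0)]  |A|=953.2728
6. ⊥bis P2·P5 via (35.7,39.65): [(8.3053, 40.1829) (0, 43.1501) (0, 0) (38.5281, 0)]  |A|=953.2728
7. canonical 4-gon: [(8.3053, 40.1829) (0, 43.1501) (0, 0) (38.5281, 0)]
8. shoelace: 953.2728

Area of P2's cell: 953.2728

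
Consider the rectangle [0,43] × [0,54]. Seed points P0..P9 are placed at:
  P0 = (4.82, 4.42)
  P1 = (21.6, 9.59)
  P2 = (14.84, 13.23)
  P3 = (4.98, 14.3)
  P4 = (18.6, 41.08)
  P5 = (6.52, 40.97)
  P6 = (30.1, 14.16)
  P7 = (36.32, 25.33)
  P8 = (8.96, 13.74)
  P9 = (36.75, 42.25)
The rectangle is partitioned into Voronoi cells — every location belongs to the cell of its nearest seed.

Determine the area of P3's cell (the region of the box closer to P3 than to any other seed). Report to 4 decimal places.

1. box [0,43]×[0,54]: [(0, 0) (43, 0) (43, 54) (0, 54)]
2. ⊥bis P3·P0 via (4.9,9.36): [(0, 9.4394) (43, 8.743) (43, 54) (0, 54)]  |A|=1931.0795
3. ⊥bis P3·P1 via (13.29,11.945): [(0, 9.4394) (12.5224, 9.2366) (25.2081, 54) (0, 54)]  |A|=843.2051
4. ⊥bis P3·P2 via (9.91,13.765): [(0, 9.4394) (9.424, 9.2867) (14.2763, 54) (0, 54)]  |A|=529.1396
5. ⊥bis P3·P4 via (11.79,27.69): [(0, 33.6863) (0, 9.4394) (9.424, 9.2867) (11.4404, 27.8678)]  |A|=226.4054
6. ⊥bis P3·P5 via (5.75,27.635): [(0, 27.967) (0, 9.4394) (9.424, 9.2867) (11.3799, 27.3099)]  |A|=190.496
7. ⊥bis P3·P6 via (17.54,14.23): [(0, 27.967) (0, 9.4394) (9.424, 9.2867) (11.3799, 27.3099)]  |A|=190.496
8. ⊥bis P3·P7 via (20.65,19.815): [(0, 27.967) (0, 9.4394) (9.424, 9.2867) (11.3799, 27.3099)]  |A|=190.496
9. ⊥bis P3·P8 via (6.97,14.02): [(8.8604, 27.4554) (0, 27.967) (0, 9.4394) (6.3111, 9.3371)]  |A|=139.3847
10. ⊥bis P3·P9 via (20.865,28.275): [(8.8604, 27.4554) (0, 27.967) (0, 9.4394) (6.3111, 9.3371)]  |A|=139.3847
11. canonical 4-gon: [(8.8604, 27.4554) (0, 27.967) (0, 9.4394) (6.3111, 9.3371)]
12. shoelace: 139.3847

Area of P3's cell: 139.3847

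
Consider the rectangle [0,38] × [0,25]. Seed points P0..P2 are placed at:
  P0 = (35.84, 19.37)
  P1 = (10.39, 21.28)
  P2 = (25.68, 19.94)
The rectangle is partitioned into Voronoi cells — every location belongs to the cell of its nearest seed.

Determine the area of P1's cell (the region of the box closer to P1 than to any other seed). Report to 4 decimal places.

Area of P1's cell: 433.1062

1. box [0,38]×[0,25]: [(0, 0) (38, 0) (38, 25) (0, 25)]
2. ⊥bis P1·P0 via (23.115,20.325): [(0, 0) (21.5896, 0) (23.4659, 25) (0, 25)]  |A|=563.1935
3. ⊥bis P1·P2 via (18.035,20.61): [(0, 0) (16.2288, 0) (18.4197, 25) (0, 25)]  |A|=433.1062
4. canonical 4-gon: [(0, 0) (16.2288, 0) (18.4197, 25) (0, 25)]
5. shoelace: 433.1062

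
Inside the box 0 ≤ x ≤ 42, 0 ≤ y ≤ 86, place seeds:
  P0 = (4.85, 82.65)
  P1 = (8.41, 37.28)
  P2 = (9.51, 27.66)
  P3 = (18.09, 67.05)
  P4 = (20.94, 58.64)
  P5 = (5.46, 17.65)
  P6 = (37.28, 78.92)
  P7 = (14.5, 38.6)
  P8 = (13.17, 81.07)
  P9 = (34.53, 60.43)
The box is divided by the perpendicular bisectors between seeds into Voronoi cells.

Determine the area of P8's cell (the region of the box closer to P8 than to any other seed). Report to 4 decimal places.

Area of P8's cell: 195.2449

1. box [0,42]×[0,86]: [(0, 0) (42, 0) (42, 86) (0, 86)]
2. ⊥bis P8·P0 via (9.01,81.86): [(0, 34.4149) (0, 0) (42, 0) (42, 86) (9.7962, 86)]  |A|=3359.3312
3. ⊥bis P8·P1 via (10.79,59.175): [(4.8252, 59.8234) (42, 55.7825) (42, 86) (9.7962, 86)]  |A|=983.1595
4. ⊥bis P8·P2 via (11.34,54.365): [(4.8252, 59.8234) (42, 55.7825) (42, 86) (9.7962, 86)]  |A|=983.1595
5. ⊥bis P8·P3 via (15.63,74.06): [(6.9503, 71.0141) (42, 83.314) (42, 86) (9.7962, 86)]  |A|=288.3746
6. ⊥bis P8·P4 via (17.055,69.855): [(6.9503, 71.0141) (42, 83.314) (42, 86) (9.7962, 86)]  |A|=288.3746
7. ⊥bis P8·P5 via (9.315,49.36): [(6.9503, 71.0141) (42, 83.314) (42, 86) (9.7962, 86)]  |A|=288.3746
8. ⊥bis P8·P6 via (25.225,79.995): [(6.9503, 71.0141) (24.9886, 77.3442) (25.7605, 86) (9.7962, 86)]  |A|=195.2449
9. ⊥bis P8·P7 via (13.835,59.835): [(6.9503, 71.0141) (24.9886, 77.3442) (25.7605, 86) (9.7962, 86)]  |A|=195.2449
10. ⊥bis P8·P9 via (23.85,70.75): [(6.9503, 71.0141) (24.9886, 77.3442) (25.7605, 86) (9.7962, 86)]  |A|=195.2449
11. canonical 4-gon: [(6.9503, 71.0141) (24.9886, 77.3442) (25.7605, 86) (9.7962, 86)]
12. shoelace: 195.2449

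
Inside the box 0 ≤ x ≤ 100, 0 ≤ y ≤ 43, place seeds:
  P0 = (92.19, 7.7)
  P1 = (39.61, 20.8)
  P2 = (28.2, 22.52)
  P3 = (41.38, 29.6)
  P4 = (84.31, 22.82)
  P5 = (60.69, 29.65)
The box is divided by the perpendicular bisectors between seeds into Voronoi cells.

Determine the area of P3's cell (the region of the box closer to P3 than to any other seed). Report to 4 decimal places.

Area of P3's cell: 373.9343

1. box [0,100]×[0,43]: [(0, 0) (100, 0) (100, 43) (0, 43)]
2. ⊥bis P3·P0 via (66.785,18.65): [(0, 0) (58.7465, 0) (77.2803, 43) (0, 43)]  |A|=2924.5762
3. ⊥bis P3·P1 via (40.495,25.2): [(0, 33.345) (67.2856, 19.8114) (77.2803, 43) (0, 43)]  |A|=1220.83
4. ⊥bis P3·P2 via (34.79,26.06): [(34.6169, 26.3823) (67.2856, 19.8114) (77.2803, 43) (25.6902, 43)]  |A|=840.2613
5. ⊥bis P3·P4 via (62.845,26.21): [(34.6169, 26.3823) (62.0023, 20.8741) (65.4967, 43) (25.6902, 43)]  |A|=643.3332
6. ⊥bis P3·P5 via (51.035,29.625): [(34.6169, 26.3823) (51.052, 23.0766) (51.0004, 43) (25.6902, 43)]  |A|=373.9343
7. canonical 4-gon: [(34.6169, 26.3823) (51.052, 23.0766) (51.0004, 43) (25.6902, 43)]
8. shoelace: 373.9343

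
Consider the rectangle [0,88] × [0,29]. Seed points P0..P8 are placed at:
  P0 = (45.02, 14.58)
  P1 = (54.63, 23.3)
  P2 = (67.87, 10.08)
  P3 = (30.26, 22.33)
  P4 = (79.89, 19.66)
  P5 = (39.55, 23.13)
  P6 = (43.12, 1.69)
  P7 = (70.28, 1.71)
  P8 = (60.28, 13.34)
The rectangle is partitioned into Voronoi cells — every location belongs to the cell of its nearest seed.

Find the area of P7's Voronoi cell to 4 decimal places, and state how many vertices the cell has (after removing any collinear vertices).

1. box [0,88]×[0,29]: [(0, 0) (88, 0) (88, 29) (0, 29)]
2. ⊥bis P7·P0 via (57.65,8.145): [(53.5001, 0) (88, 0) (88, 29) (68.2756, 29)]  |A|=786.2515
3. ⊥bis P7·P1 via (62.455,12.505): [(58.3585, 9.5355) (53.5001, 0) (88, 0) (88, 29) (85.2107, 29)]  |A|=621.4355
4. ⊥bis P7·P2 via (69.075,5.895): [(54.3423, 1.653) (53.5001, 0) (88, 0) (88, 11.3441)]  |A|=219.4223
5. ⊥bis P7·P3 via (50.27,12.02): [(54.3423, 1.653) (53.5001, 0) (88, 0) (88, 11.3441)]  |A|=219.4223
6. ⊥bis P7·P4 via (75.085,10.685): [(78.8011, 8.6955) (54.3423, 1.653) (53.5001, 0) (88, 0) (88, 3.7706)]  |A|=184.5884
7. ⊥bis P7·P5 via (54.915,12.42): [(78.8011, 8.6955) (54.3423, 1.653) (53.5001, 0) (88, 0) (88, 3.7706)]  |A|=184.5884
8. ⊥bis P7·P6 via (56.7,1.7): [(78.8011, 8.6955) (56.6995, 2.3317) (56.7013, 0) (88, 0) (88, 3.7706)]  |A|=179.194
9. ⊥bis P7·P8 via (65.28,7.525): [(78.8011, 8.6955) (60.5193, 3.4315) (56.7011, 0.1485) (56.7013, 0) (88, 0) (88, 3.7706)]  |A|=175.0235
10. canonical 6-gon: [(78.8011, 8.6955) (60.5193, 3.4315) (56.7011, 0.1485) (56.7013, 0) (88, 0) (88, 3.7706)]
11. shoelace: 175.0235

Area of P7's cell: 175.0235 (6 vertices)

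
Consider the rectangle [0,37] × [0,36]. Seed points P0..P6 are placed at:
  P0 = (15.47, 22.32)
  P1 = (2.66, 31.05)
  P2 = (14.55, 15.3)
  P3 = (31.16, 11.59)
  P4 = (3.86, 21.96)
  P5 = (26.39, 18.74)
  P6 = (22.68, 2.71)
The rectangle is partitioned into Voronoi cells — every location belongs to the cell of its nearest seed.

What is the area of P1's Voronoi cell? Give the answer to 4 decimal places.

Area of P1's cell: 113.9872

1. box [0,37]×[0,36]: [(0, 0) (37, 0) (37, 36) (0, 36)]
2. ⊥bis P1·P0 via (9.065,26.685): [(0, 13.3834) (15.4132, 36) (0, 36)]  |A|=174.2964
3. ⊥bis P1·P2 via (8.605,23.175): [(0, 16.6789) (4.6257, 20.1709) (15.4132, 36) (0, 36)]  |A|=166.6745
4. ⊥bis P1·P3 via (16.91,21.32): [(0, 16.6789) (4.6257, 20.1709) (15.4132, 36) (0, 36)]  |A|=166.6745
5. ⊥bis P1·P4 via (3.26,26.505): [(0, 26.0746) (9.5041, 27.3293) (15.4132, 36) (0, 36)]  |A|=113.9872
6. ⊥bis P1·P5 via (14.525,24.895): [(0, 26.0746) (9.5041, 27.3293) (15.4132, 36) (0, 36)]  |A|=113.9872
7. ⊥bis P1·P6 via (12.67,16.88): [(0, 26.0746) (9.5041, 27.3293) (15.4132, 36) (0, 36)]  |A|=113.9872
8. canonical 4-gon: [(0, 26.0746) (9.5041, 27.3293) (15.4132, 36) (0, 36)]
9. shoelace: 113.9872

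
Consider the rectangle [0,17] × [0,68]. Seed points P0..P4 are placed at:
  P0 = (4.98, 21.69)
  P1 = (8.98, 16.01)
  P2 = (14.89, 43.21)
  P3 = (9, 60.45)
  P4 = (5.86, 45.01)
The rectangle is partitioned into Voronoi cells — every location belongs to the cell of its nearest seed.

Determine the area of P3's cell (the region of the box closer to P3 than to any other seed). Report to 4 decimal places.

1. box [0,17]×[0,68]: [(0, 0) (17, 0) (17, 68) (0, 68)]
2. ⊥bis P3·P0 via (6.99,41.07): [(0, 41.795) (17, 40.0318) (17, 68) (0, 68)]  |A|=460.4724
3. ⊥bis P3·P1 via (8.99,38.23): [(0, 41.795) (17, 40.0318) (17, 68) (0, 68)]  |A|=460.4724
4. ⊥bis P3·P2 via (11.945,51.83): [(0, 47.749) (17, 53.557) (17, 68) (0, 68)]  |A|=294.8986
5. ⊥bis P3·P4 via (7.43,52.73): [(0, 54.241) (11.9116, 51.8186) (17, 53.557) (17, 68) (0, 68)]  |A|=256.2335
6. canonical 5-gon: [(0, 54.241) (11.9116, 51.8186) (17, 53.557) (17, 68) (0, 68)]
7. shoelace: 256.2335

Area of P3's cell: 256.2335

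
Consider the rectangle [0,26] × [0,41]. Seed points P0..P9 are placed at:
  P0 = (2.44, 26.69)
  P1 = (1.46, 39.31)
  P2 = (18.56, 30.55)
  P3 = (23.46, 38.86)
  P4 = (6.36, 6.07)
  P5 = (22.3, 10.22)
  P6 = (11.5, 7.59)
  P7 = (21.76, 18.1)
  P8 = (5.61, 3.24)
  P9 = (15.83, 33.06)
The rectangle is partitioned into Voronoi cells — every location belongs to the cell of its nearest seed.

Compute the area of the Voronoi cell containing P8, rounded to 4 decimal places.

Area of P8's cell: 53.5691

1. box [0,26]×[0,41]: [(0, 0) (26, 0) (26, 41) (0, 41)]
2. ⊥bis P8·P0 via (4.025,14.965): [(0, 14.4209) (0, 0) (26, 0) (26, 17.9356)]  |A|=420.6345
3. ⊥bis P8·P1 via (3.535,21.275): [(0, 14.4209) (0, 0) (26, 0) (26, 17.9356)]  |A|=420.6345
4. ⊥bis P8·P2 via (12.085,16.895): [(13.4642, 16.241) (0, 14.4209) (0, 0) (26, 0) (26, 10.2967)]  |A|=372.7547
5. ⊥bis P8·P3 via (14.535,21.05): [(13.4642, 16.241) (0, 14.4209) (0, 0) (26, 0) (26, 10.2967)]  |A|=372.7547
6. ⊥bis P8·P4 via (5.985,4.655): [(0, 6.2411) (0, 0) (23.5499, 0)]  |A|=73.4889
7. ⊥bis P8·P5 via (13.955,6.73): [(15.9244, 2.0209) (0, 6.2411) (0, 0) (16.7696, 0)]  |A|=66.6378
8. ⊥bis P8·P6 via (8.555,5.415): [(9.8783, 3.6232) (0, 6.2411) (0, 0) (12.5542, 0)]  |A|=53.5691
9. ⊥bis P8·P7 via (13.685,10.67): [(9.8783, 3.6232) (0, 6.2411) (0, 0) (12.5542, 0)]  |A|=53.5691
10. ⊥bis P8·P9 via (10.72,18.15): [(9.8783, 3.6232) (0, 6.2411) (0, 0) (12.5542, 0)]  |A|=53.5691
11. canonical 4-gon: [(9.8783, 3.6232) (0, 6.2411) (0, 0) (12.5542, 0)]
12. shoelace: 53.5691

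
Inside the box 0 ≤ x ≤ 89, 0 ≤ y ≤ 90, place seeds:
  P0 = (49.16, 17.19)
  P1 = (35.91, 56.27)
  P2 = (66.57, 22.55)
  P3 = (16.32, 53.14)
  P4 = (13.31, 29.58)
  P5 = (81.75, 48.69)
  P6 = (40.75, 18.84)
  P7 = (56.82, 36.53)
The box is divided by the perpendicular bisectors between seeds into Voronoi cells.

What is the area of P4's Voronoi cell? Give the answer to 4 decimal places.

1. box [0,89]×[0,90]: [(0, 0) (89, 0) (89, 90) (0, 90)]
2. ⊥bis P4·P0 via (31.235,23.385): [(0, 0) (23.153, 0) (54.2576, 90) (0, 90)]  |A|=3483.476
3. ⊥bis P4·P1 via (24.61,42.925): [(0, 63.7637) (0, 0) (23.153, 0) (34.9594, 34.1615)]  |A|=1510.0429
4. ⊥bis P4·P2 via (39.94,26.065): [(0, 63.7637) (0, 0) (23.153, 0) (34.9594, 34.1615)]  |A|=1510.0429
5. ⊥bis P4·P3 via (14.815,41.36): [(28.5271, 39.6082) (0, 43.2527) (0, 0) (23.153, 0) (34.9594, 34.1615)]  |A|=1217.4833
6. ⊥bis P4·P5 via (47.53,39.135): [(28.5271, 39.6082) (0, 43.2527) (0, 0) (23.153, 0) (34.9594, 34.1615)]  |A|=1217.4833
7. ⊥bis P4·P6 via (27.03,24.21): [(31.9293, 36.7273) (28.5271, 39.6082) (0, 43.2527) (0, 0) (17.5542, 0)]  |A|=1047.7653
8. ⊥bis P4·P7 via (35.065,33.055): [(31.9293, 36.7273) (28.5271, 39.6082) (0, 43.2527) (0, 0) (17.5542, 0)]  |A|=1047.7653
9. canonical 5-gon: [(31.9293, 36.7273) (28.5271, 39.6082) (0, 43.2527) (0, 0) (17.5542, 0)]
10. shoelace: 1047.7653

Area of P4's cell: 1047.7653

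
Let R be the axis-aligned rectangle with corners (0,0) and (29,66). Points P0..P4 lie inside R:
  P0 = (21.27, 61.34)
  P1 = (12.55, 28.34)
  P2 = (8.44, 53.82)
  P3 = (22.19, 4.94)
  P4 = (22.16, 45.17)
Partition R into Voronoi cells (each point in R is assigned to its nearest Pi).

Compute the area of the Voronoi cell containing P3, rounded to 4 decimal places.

1. box [0,29]×[0,66]: [(0, 0) (29, 0) (29, 66) (0, 66)]
2. ⊥bis P3·P0 via (21.73,33.14): [(0, 32.7855) (0, 0) (29, 0) (29, 33.2586)]  |A|=957.6399
3. ⊥bis P3·P1 via (17.37,16.64): [(0, 9.4842) (0, 0) (29, 0) (29, 21.4312)]  |A|=448.2721
4. ⊥bis P3·P2 via (15.315,29.38): [(0, 9.4842) (0, 0) (29, 0) (29, 21.4312)]  |A|=448.2721
5. ⊥bis P3·P4 via (22.175,25.055): [(0, 9.4842) (0, 0) (29, 0) (29, 21.4312)]  |A|=448.2721
6. canonical 4-gon: [(0, 9.4842) (0, 0) (29, 0) (29, 21.4312)]
7. shoelace: 448.2721

Area of P3's cell: 448.2721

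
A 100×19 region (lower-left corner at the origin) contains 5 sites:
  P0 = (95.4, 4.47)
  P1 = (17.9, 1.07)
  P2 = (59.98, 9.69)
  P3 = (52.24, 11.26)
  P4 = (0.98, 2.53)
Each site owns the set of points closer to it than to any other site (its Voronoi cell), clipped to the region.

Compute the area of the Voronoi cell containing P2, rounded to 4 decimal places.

1. box [0,100]×[0,19]: [(0, 0) (100, 0) (100, 19) (0, 19)]
2. ⊥bis P2·P0 via (77.69,7.08): [(0, 0) (76.6466, 0) (79.4467, 19) (0, 19)]  |A|=1482.8863
3. ⊥bis P2·P1 via (38.94,5.38): [(40.0421, 0) (76.6466, 0) (79.4467, 19) (36.15, 19)]  |A|=759.0618
4. ⊥bis P2·P3 via (56.11,10.475): [(53.9852, 0) (76.6466, 0) (79.4467, 19) (57.8392, 19)]  |A|=420.5539
5. ⊥bis P2·P4 via (30.48,6.11): [(53.9852, 0) (76.6466, 0) (79.4467, 19) (57.8392, 19)]  |A|=420.5539
6. canonical 4-gon: [(53.9852, 0) (76.6466, 0) (79.4467, 19) (57.8392, 19)]
7. shoelace: 420.5539

Area of P2's cell: 420.5539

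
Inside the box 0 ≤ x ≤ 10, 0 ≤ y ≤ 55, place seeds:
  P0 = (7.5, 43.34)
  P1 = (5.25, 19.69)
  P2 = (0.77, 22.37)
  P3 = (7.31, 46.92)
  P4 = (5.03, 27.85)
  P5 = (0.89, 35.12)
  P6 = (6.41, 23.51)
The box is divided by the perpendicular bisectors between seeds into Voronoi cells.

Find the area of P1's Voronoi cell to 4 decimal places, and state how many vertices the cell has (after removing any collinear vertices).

Area of P1's cell: 204.7639 (5 vertices)

1. box [0,10]×[0,55]: [(0, 0) (10, 0) (10, 55) (0, 55)]
2. ⊥bis P1·P0 via (6.375,31.515): [(0, 32.1215) (0, 0) (10, 0) (10, 31.1701)]  |A|=316.4581
3. ⊥bis P1·P2 via (3.01,21.03): [(9.1257, 31.2533) (0, 15.9984) (0, 0) (10, 0) (10, 31.1701)]  |A|=242.8904
4. ⊥bis P1·P3 via (6.28,33.305): [(9.1257, 31.2533) (0, 15.9984) (0, 0) (10, 0) (10, 31.1701)]  |A|=242.8904
5. ⊥bis P1·P4 via (5.14,23.77): [(4.6411, 23.7565) (0, 15.9984) (0, 0) (10, 0) (10, 23.901)]  |A|=219.9495
6. ⊥bis P1·P5 via (3.07,27.405): [(4.6411, 23.7565) (0, 15.9984) (0, 0) (10, 0) (10, 23.901)]  |A|=219.9495
7. ⊥bis P1·P6 via (5.83,21.6): [(3.7321, 22.2371) (0, 15.9984) (0, 0) (10, 0) (10, 20.3337)]  |A|=204.7639
8. canonical 5-gon: [(3.7321, 22.2371) (0, 15.9984) (0, 0) (10, 0) (10, 20.3337)]
9. shoelace: 204.7639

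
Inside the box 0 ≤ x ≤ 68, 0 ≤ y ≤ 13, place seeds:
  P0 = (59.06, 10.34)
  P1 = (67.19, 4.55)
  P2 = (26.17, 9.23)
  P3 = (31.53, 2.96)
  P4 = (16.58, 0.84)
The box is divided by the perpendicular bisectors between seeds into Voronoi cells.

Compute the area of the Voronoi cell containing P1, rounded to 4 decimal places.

1. box [0,68]×[0,13]: [(0, 0) (68, 0) (68, 13) (0, 13)]
2. ⊥bis P1·P0 via (63.125,7.445): [(57.8228, 0) (68, 0) (68, 13) (67.0811, 13)]  |A|=72.1241
3. ⊥bis P1·P2 via (46.68,6.89): [(57.8228, 0) (68, 0) (68, 13) (67.0811, 13)]  |A|=72.1241
4. ⊥bis P1·P3 via (49.36,3.755): [(57.8228, 0) (68, 0) (68, 13) (67.0811, 13)]  |A|=72.1241
5. ⊥bis P1·P4 via (41.885,2.695): [(57.8228, 0) (68, 0) (68, 13) (67.0811, 13)]  |A|=72.1241
6. canonical 4-gon: [(57.8228, 0) (68, 0) (68, 13) (67.0811, 13)]
7. shoelace: 72.1241

Area of P1's cell: 72.1241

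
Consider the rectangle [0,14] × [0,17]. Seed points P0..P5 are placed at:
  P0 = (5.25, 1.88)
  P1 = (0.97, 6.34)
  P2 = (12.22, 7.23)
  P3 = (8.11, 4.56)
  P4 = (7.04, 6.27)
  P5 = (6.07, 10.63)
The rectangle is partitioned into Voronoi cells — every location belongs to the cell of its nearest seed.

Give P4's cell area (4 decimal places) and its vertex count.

1. box [0,14]×[0,17]: [(0, 0) (14, 0) (14, 17) (0, 17)]
2. ⊥bis P4·P0 via (6.145,4.075): [(0, 6.5806) (14, 0.8722) (14, 17) (0, 17)]  |A|=185.8307
3. ⊥bis P4·P1 via (4.005,6.305): [(3.9894, 4.9539) (14, 0.8722) (14, 17) (4.1283, 17)]  |A|=140.1819
4. ⊥bis P4·P2 via (9.63,6.75): [(3.9894, 4.9539) (10.4512, 2.3192) (7.7304, 17) (4.1283, 17)]  |A|=65.5428
5. ⊥bis P4·P3 via (7.575,5.415): [(3.9894, 4.9539) (5.7142, 4.2506) (9.6382, 6.706) (7.7304, 17) (4.1283, 17)]  |A|=55.9379
6. ⊥bis P4·P5 via (6.555,8.45): [(4.0232, 7.8867) (3.9894, 4.9539) (5.7142, 4.2506) (9.6382, 6.706) (9.2057, 9.0397)]  |A|=18.0475
7. canonical 5-gon: [(4.0232, 7.8867) (3.9894, 4.9539) (5.7142, 4.2506) (9.6382, 6.706) (9.2057, 9.0397)]
8. shoelace: 18.0475

Area of P4's cell: 18.0475 (5 vertices)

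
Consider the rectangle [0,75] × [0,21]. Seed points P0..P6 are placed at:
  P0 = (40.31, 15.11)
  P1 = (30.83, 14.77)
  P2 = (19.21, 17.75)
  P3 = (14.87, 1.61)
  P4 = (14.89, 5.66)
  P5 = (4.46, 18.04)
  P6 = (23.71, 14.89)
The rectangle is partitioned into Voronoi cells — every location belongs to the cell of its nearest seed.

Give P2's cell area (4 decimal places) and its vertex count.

Area of P2's cell: 85.2030 (4 vertices)

1. box [0,75]×[0,21]: [(0, 0) (75, 0) (75, 21) (0, 21)]
2. ⊥bis P2·P0 via (29.76,16.43): [(0, 0) (27.7043, 0) (30.3318, 21) (0, 21)]  |A|=609.379
3. ⊥bis P2·P1 via (25.02,16.26): [(0, 0) (20.8501, 0) (26.2356, 21) (0, 21)]  |A|=494.3993
4. ⊥bis P2·P3 via (17.04,9.68): [(0, 14.262) (22.9266, 8.0971) (26.2356, 21) (0, 21)]  |A|=246.4971
5. ⊥bis P2·P4 via (17.05,11.705): [(0, 17.7973) (23.2809, 9.4786) (26.2356, 21) (0, 21)]  |A|=188.4164
6. ⊥bis P2·P5 via (11.835,17.895): [(11.7505, 13.5986) (23.2809, 9.4786) (26.2356, 21) (11.896, 21)]  |A|=125.576
7. ⊥bis P2·P6 via (21.46,16.32): [(11.7505, 13.5986) (18.2536, 11.2749) (24.4344, 21) (11.896, 21)]  |A|=85.203
8. canonical 4-gon: [(11.7505, 13.5986) (18.2536, 11.2749) (24.4344, 21) (11.896, 21)]
9. shoelace: 85.203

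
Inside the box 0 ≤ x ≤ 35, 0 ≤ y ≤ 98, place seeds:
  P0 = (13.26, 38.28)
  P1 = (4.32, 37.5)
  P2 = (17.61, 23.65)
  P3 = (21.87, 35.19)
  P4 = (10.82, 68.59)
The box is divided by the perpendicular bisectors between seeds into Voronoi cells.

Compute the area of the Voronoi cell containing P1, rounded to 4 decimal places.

1. box [0,35]×[0,98]: [(0, 0) (35, 0) (35, 98) (0, 98)]
2. ⊥bis P1·P0 via (8.79,37.89): [(0, 0) (12.0958, 0) (3.5455, 98) (0, 98)]  |A|=766.4258
3. ⊥bis P1·P2 via (10.965,30.575): [(0, 20.0534) (9.5469, 29.2143) (3.5455, 98) (0, 98)]  |A|=494.0161
4. ⊥bis P1·P3 via (13.095,36.345): [(0, 20.0534) (9.5469, 29.2143) (3.5455, 98) (0, 98)]  |A|=494.0161
5. ⊥bis P1·P4 via (7.57,53.045): [(0, 54.6277) (0, 20.0534) (9.5469, 29.2143) (7.4659, 53.0668)]  |A|=252.4549
6. canonical 4-gon: [(0, 54.6277) (0, 20.0534) (9.5469, 29.2143) (7.4659, 53.0668)]
7. shoelace: 252.4549

Area of P1's cell: 252.4549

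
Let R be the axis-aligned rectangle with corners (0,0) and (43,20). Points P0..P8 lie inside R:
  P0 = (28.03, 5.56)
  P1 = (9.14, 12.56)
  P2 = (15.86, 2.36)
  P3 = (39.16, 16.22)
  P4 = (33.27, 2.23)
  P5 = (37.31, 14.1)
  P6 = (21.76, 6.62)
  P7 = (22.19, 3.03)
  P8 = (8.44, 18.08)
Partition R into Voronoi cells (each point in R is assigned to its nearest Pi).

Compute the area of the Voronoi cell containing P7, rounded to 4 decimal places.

1. box [0,43]×[0,20]: [(0, 0) (43, 0) (43, 20) (0, 20)]
2. ⊥bis P7·P0 via (25.11,4.295): [(0, 0) (26.9707, 0) (18.3063, 20) (0, 20)]  |A|=452.7697
3. ⊥bis P7·P1 via (15.665,7.795): [(9.9726, 0) (26.9707, 0) (20.6415, 14.6096)]  |A|=124.1681
4. ⊥bis P7·P2 via (19.025,2.695): [(18.1282, 11.168) (19.3103, 0) (26.9707, 0) (20.6415, 14.6096)]  |A|=72.0265
5. ⊥bis P7·P3 via (30.675,9.625): [(18.1282, 11.168) (19.3103, 0) (26.9707, 0) (20.6415, 14.6096)]  |A|=72.0265
6. ⊥bis P7·P4 via (27.73,2.63): [(18.1282, 11.168) (19.3103, 0) (26.9707, 0) (20.6415, 14.6096)]  |A|=72.0265
7. ⊥bis P7·P5 via (29.75,8.565): [(18.1282, 11.168) (19.3103, 0) (26.9707, 0) (20.6415, 14.6096)]  |A|=72.0265
8. ⊥bis P7·P6 via (21.975,4.825): [(18.8393, 4.4494) (19.3103, 0) (26.9707, 0) (24.7371, 5.1558)]  |A|=33.0351
9. ⊥bis P7·P8 via (15.315,10.555): [(18.8393, 4.4494) (19.3103, 0) (26.9707, 0) (24.7371, 5.1558)]  |A|=33.0351
10. canonical 4-gon: [(18.8393, 4.4494) (19.3103, 0) (26.9707, 0) (24.7371, 5.1558)]
11. shoelace: 33.0351

Area of P7's cell: 33.0351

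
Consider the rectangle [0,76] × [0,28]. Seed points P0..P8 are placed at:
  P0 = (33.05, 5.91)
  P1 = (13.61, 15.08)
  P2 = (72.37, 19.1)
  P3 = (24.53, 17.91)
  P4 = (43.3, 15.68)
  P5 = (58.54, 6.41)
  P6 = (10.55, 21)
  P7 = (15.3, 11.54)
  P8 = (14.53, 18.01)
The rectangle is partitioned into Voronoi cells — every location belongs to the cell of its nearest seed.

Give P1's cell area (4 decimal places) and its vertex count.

Area of P1's cell: 83.2530 (4 vertices)

1. box [0,76]×[0,28]: [(0, 0) (76, 0) (76, 28) (0, 28)]
2. ⊥bis P1·P0 via (23.33,10.495): [(0, 0) (18.3794, 0) (31.5872, 28) (0, 28)]  |A|=699.5334
3. ⊥bis P1·P2 via (42.99,17.09): [(0, 0) (18.3794, 0) (31.5872, 28) (0, 28)]  |A|=699.5334
4. ⊥bis P1·P3 via (19.07,16.495): [(0, 0) (18.3794, 0) (21.5841, 6.7938) (16.0884, 28) (0, 28)]  |A|=535.1978
5. ⊥bis P1·P4 via (28.455,15.38): [(0, 0) (18.3794, 0) (21.5841, 6.7938) (16.0884, 28) (0, 28)]  |A|=535.1978
6. ⊥bis P1·P5 via (36.075,10.745): [(0, 0) (18.3794, 0) (21.5841, 6.7938) (16.0884, 28) (0, 28)]  |A|=535.1978
7. ⊥bis P1·P6 via (12.08,18.04): [(0, 11.7959) (0, 0) (18.3794, 0) (21.5841, 6.7938) (17.8912, 21.0437)]  |A|=334.2856
8. ⊥bis P1·P7 via (14.455,13.31): [(0, 11.7959) (0, 6.4092) (19.2964, 15.6213) (17.8912, 21.0437)]  |A|=106.9775
9. ⊥bis P1·P8 via (14.07,16.545): [(11.0327, 17.4987) (0, 11.7959) (0, 6.4092) (18.39, 15.1886)]  |A|=83.253
10. canonical 4-gon: [(11.0327, 17.4987) (0, 11.7959) (0, 6.4092) (18.39, 15.1886)]
11. shoelace: 83.253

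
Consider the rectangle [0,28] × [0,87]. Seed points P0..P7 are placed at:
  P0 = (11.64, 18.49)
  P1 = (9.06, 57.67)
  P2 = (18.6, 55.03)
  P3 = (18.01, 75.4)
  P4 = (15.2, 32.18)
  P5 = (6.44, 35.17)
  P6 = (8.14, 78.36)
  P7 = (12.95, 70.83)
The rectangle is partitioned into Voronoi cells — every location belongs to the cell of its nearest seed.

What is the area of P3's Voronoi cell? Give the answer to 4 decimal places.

1. box [0,28]×[0,87]: [(0, 0) (28, 0) (28, 87) (0, 87)]
2. ⊥bis P3·P0 via (14.825,46.945): [(0, 48.6044) (28, 45.4703) (28, 87) (0, 87)]  |A|=1118.9544
3. ⊥bis P3·P1 via (13.535,66.535): [(0, 73.3674) (28, 59.2332) (28, 87) (0, 87)]  |A|=579.5924
4. ⊥bis P3·P2 via (18.305,65.215): [(0, 73.3674) (16.2669, 65.156) (28, 65.4958) (28, 87) (0, 87)]  |A|=542.8522
5. ⊥bis P3·P4 via (16.605,53.79): [(0, 73.3674) (16.2669, 65.156) (28, 65.4958) (28, 87) (0, 87)]  |A|=542.8522
6. ⊥bis P3·P5 via (12.225,55.285): [(0, 73.3674) (16.2669, 65.156) (28, 65.4958) (28, 87) (0, 87)]  |A|=542.8522
7. ⊥bis P3·P6 via (13.075,76.88): [(10.4409, 68.0969) (16.2669, 65.156) (28, 65.4958) (28, 87) (16.11, 87)]  |A|=319.4189
8. ⊥bis P3·P7 via (15.48,73.115): [(12.8269, 76.0526) (22.5051, 65.3367) (28, 65.4958) (28, 87) (16.11, 87)]  |A|=258.4371
9. canonical 5-gon: [(12.8269, 76.0526) (22.5051, 65.3367) (28, 65.4958) (28, 87) (16.11, 87)]
10. shoelace: 258.4371

Area of P3's cell: 258.4371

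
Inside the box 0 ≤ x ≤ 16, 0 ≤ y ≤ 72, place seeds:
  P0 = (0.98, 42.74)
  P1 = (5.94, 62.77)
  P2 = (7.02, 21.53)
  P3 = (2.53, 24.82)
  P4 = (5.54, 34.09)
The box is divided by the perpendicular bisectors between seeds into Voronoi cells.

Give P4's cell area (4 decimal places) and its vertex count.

Area of P4's cell: 190.9903 (5 vertices)

1. box [0,16]×[0,72]: [(0, 0) (16, 0) (16, 72) (0, 72)]
2. ⊥bis P4·P0 via (3.26,38.415): [(0, 36.6964) (0, 0) (16, 0) (16, 45.1311)]  |A|=654.6204
3. ⊥bis P4·P1 via (5.74,48.43): [(0, 36.6964) (0, 0) (16, 0) (16, 45.1311)]  |A|=654.6204
4. ⊥bis P4·P2 via (6.28,27.81): [(0, 36.6964) (0, 27.07) (16, 28.9554) (16, 45.1311)]  |A|=206.4176
5. ⊥bis P4·P3 via (4.035,29.455): [(0, 36.6964) (0, 30.7652) (8.35, 28.0539) (16, 28.9554) (16, 45.1311)]  |A|=190.9903
6. canonical 5-gon: [(0, 36.6964) (0, 30.7652) (8.35, 28.0539) (16, 28.9554) (16, 45.1311)]
7. shoelace: 190.9903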